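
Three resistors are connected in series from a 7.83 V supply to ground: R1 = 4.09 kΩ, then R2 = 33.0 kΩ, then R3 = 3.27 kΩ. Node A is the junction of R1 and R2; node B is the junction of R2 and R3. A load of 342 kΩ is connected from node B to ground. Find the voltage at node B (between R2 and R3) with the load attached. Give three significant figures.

At node B, R3 is in parallel with the load: R3‖R_L = 3.239 kΩ.
Below node A the resistance is R2 + (R3‖R_L) = 36.24 kΩ, so V_A = 7.83 × 36.24/40.33 = 7.036 V.
Then V_B = V_A × (R3‖R_L)/(R2 + R3‖R_L) = 7.036 × 3.239/36.24 = 0.629 V.

V ≈ 0.629 V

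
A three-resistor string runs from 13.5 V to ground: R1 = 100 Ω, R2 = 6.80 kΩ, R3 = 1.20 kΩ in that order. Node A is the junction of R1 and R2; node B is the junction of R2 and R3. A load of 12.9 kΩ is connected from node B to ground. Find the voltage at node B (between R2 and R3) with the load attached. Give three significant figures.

At node B, R3 is in parallel with the load: R3‖R_L = 1098 Ω.
Below node A the resistance is R2 + (R3‖R_L) = 7898 Ω, so V_A = 13.5 × 7898/7998 = 13.33 V.
Then V_B = V_A × (R3‖R_L)/(R2 + R3‖R_L) = 13.33 × 1098/7898 = 1.85 V.

V ≈ 1.85 V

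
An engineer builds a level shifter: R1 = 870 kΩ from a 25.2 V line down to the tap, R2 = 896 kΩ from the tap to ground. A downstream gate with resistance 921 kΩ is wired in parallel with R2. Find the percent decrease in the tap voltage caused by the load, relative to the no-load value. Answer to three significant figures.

32.4 %

The divider's output (Thévenin) resistance is R1‖R2 = 441.4 kΩ.
Fractional drop under load = R_th/(R_th + R_L) = 441.4 / (441.4 + 921) = 0.3240.
So the output falls by 32.4 %.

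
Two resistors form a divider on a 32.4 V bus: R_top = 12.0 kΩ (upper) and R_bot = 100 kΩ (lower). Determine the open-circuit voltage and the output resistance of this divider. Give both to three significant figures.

V_th is the open-circuit tap voltage: 32.4 × 100/(12.0 + 100) = 28.9 V.
With the supply zeroed, R_top and R_bot appear in parallel from the tap: R_th = R_top‖R_bot = (12.0 × 100)/112.0 = 10.7 kΩ.

V_th = 28.9 V, R_th = 10.7 kΩ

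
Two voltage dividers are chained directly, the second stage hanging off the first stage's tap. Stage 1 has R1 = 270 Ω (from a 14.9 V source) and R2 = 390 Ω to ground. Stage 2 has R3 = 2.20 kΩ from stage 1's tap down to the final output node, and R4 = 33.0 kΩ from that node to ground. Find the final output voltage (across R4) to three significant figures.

V_out ≈ 8.22 V

Stage 2 presents R3+R4 = 35200 Ω as a load on stage 1's tap.
Stage 1's lower leg becomes R2‖(R3+R4) = 385.7 Ω, so V_mid = 14.9 × 385.7/655.7 = 8.765 V.
Stage 2 is itself unloaded: V_out = V_mid × R4/(R3+R4) = 8.765 × 33000/35200 = 8.22 V.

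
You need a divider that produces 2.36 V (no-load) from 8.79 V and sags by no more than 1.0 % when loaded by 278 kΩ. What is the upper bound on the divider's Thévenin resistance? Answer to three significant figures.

R_th ≤ 2.81 kΩ

Loading drop = R_th/(R_th + R_L) ≤ 0.0100, so R_th ≤ R_L · ε/(1−ε) = 278 kΩ × 0.0100/0.9900 = 2.81 kΩ.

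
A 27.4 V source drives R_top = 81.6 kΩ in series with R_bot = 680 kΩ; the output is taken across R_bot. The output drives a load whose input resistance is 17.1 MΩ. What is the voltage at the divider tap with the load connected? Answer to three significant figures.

The load sits in parallel with R_bot: R_bot‖R_L = (680 × 17100) / (680 + 17100) = 654.0 kΩ.
V_out = 27.4 × 654.0 / (81.6 + 654.0) = 27.4 × 654.0/735.6 = 24.4 V.

V_out ≈ 24.4 V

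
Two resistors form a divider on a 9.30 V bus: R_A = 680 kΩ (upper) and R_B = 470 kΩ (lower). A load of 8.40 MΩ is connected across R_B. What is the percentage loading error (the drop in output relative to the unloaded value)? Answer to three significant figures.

3.20 %

The divider's output (Thévenin) resistance is R_A‖R_B = 277.9 kΩ.
Fractional drop under load = R_th/(R_th + R_L) = 277.9 / (277.9 + 8400) = 0.03203.
So the output falls by 3.20 %.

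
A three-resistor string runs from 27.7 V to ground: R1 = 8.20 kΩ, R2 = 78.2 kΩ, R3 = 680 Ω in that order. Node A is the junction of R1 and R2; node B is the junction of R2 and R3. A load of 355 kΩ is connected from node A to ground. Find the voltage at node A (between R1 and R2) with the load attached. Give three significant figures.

Below node A the series string R2+R3 = 78880 Ω sits in parallel with the 355000 Ω load: 64540 Ω.
V_A = 27.7 × 64540/(8200 + 64540) = 24.6 V.

V ≈ 24.6 V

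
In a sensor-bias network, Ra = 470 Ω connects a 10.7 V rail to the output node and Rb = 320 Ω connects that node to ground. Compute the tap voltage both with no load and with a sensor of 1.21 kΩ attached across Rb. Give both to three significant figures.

Unloaded: 4.33 V; loaded: 3.74 V

Open-circuit: V = 10.7 × 320/(470 + 320) = 4.33 V.
With the load, Rb becomes Rb‖R_L = 253.1 Ω, so V = 10.7 × 253.1/723.1 = 3.74 V.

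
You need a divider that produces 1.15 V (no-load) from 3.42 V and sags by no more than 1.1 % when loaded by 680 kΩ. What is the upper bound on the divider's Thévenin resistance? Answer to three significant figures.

Loading drop = R_th/(R_th + R_L) ≤ 0.0110, so R_th ≤ R_L · ε/(1−ε) = 680 kΩ × 0.0110/0.9890 = 7.56 kΩ.

R_th ≤ 7.56 kΩ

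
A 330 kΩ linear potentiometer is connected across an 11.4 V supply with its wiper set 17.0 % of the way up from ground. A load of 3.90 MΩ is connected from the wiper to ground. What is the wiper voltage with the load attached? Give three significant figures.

The wiper splits the pot into (1−α)R = 273.9 kΩ above and αR = 56.10 kΩ below.
Lower section ‖ load = 55.30 kΩ.
V_wiper = 11.4 × 55.30/(273.9 + 55.30) = 1.92 V.

V ≈ 1.92 V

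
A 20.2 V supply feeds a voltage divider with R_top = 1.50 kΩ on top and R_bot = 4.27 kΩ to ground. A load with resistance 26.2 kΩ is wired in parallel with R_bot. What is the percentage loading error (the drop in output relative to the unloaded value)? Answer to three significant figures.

The divider's output (Thévenin) resistance is R_top‖R_bot = 1.110 kΩ.
Fractional drop under load = R_th/(R_th + R_L) = 1.110 / (1.110 + 26.2) = 0.04065.
So the output falls by 4.06 %.

4.06 %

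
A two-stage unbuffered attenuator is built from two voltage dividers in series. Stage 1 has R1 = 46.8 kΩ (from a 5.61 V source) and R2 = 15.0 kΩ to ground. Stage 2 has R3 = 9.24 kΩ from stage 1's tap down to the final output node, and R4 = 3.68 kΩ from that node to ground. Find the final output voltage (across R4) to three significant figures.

Stage 2 presents R3+R4 = 12.92 kΩ as a load on stage 1's tap.
Stage 1's lower leg becomes R2‖(R3+R4) = 6.941 kΩ, so V_mid = 5.61 × 6.941/53.74 = 0.7246 V.
Stage 2 is itself unloaded: V_out = V_mid × R4/(R3+R4) = 0.7246 × 3.68/12.92 = 0.206 V.

V_out ≈ 0.206 V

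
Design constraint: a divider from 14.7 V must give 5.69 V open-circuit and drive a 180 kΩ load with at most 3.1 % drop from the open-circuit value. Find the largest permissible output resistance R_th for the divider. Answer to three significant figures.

Loading drop = R_th/(R_th + R_L) ≤ 0.0310, so R_th ≤ R_L · ε/(1−ε) = 180 kΩ × 0.0310/0.9690 = 5.76 kΩ.

R_th ≤ 5.76 kΩ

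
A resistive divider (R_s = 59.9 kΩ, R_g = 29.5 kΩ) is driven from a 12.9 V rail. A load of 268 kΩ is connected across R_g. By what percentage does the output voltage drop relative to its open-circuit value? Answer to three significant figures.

6.87 %

The divider's output (Thévenin) resistance is R_s‖R_g = 19.77 kΩ.
Fractional drop under load = R_th/(R_th + R_L) = 19.77 / (19.77 + 268) = 0.06869.
So the output falls by 6.87 %.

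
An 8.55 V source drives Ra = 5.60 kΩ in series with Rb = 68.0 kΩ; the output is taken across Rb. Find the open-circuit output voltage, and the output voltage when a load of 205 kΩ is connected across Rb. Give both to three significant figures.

Unloaded: 7.90 V; loaded: 7.70 V

Open-circuit: V = 8.55 × 68.0/(5.60 + 68.0) = 7.90 V.
With the load, Rb becomes Rb‖R_L = 51.06 kΩ, so V = 8.55 × 51.06/56.66 = 7.70 V.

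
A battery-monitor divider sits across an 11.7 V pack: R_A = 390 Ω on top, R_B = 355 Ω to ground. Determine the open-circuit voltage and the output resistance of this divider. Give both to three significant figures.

V_th is the open-circuit tap voltage: 11.7 × 355/(390 + 355) = 5.58 V.
With the supply zeroed, R_A and R_B appear in parallel from the tap: R_th = R_A‖R_B = (390 × 355)/745.0 = 186 Ω.

V_th = 5.58 V, R_th = 186 Ω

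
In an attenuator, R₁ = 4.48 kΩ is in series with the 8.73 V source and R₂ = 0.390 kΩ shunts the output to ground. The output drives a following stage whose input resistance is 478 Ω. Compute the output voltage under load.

V_out ≈ 0.399 V

The load sits in parallel with R₂: R₂‖R_L = (390 × 478) / (390 + 478) = 214.8 Ω.
V_out = 8.73 × 214.8 / (4480 + 214.8) = 8.73 × 214.8/4695 = 0.399 V.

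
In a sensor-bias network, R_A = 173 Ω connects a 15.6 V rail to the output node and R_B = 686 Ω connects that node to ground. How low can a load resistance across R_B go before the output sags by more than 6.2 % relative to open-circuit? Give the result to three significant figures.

R_L(min) ≈ 2.09 kΩ

Output resistance R_th = R_A‖R_B = (173 × 686)/859.0 = 138.2 Ω.
The fractional drop is R_th/(R_th + R_L); requiring this ≤ 0.0620 gives R_L ≥ R_th(1/0.0620 − 1) = 138.2 × 15.13 = 2.09 kΩ.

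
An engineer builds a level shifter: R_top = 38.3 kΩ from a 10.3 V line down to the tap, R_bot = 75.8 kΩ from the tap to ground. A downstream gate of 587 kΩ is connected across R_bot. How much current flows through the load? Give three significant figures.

R_bot‖R_L = 67.13 kΩ; V_out = 10.3 × 67.13/105.4 = 6.558 V.
I_L = V_out / R_L = 6.558 / 587 kΩ = 0.0112 mA.

I_L ≈ 0.0112 mA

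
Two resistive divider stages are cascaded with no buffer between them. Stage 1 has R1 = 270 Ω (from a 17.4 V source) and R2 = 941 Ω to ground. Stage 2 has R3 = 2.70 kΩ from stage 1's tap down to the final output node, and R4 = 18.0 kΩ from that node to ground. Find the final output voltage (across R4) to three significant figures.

Stage 2 presents R3+R4 = 20700 Ω as a load on stage 1's tap.
Stage 1's lower leg becomes R2‖(R3+R4) = 900.1 Ω, so V_mid = 17.4 × 900.1/1170 = 13.38 V.
Stage 2 is itself unloaded: V_out = V_mid × R4/(R3+R4) = 13.38 × 18000/20700 = 11.6 V.

V_out ≈ 11.6 V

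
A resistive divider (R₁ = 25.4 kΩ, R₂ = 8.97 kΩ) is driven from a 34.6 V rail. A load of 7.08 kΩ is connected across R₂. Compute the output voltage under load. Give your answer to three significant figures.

The load sits in parallel with R₂: R₂‖R_L = (8.97 × 7.08) / (8.97 + 7.08) = 3.957 kΩ.
V_out = 34.6 × 3.957 / (25.4 + 3.957) = 34.6 × 3.957/29.36 = 4.66 V.
(Unloaded it would have been 9.03 V.)

V_out ≈ 4.66 V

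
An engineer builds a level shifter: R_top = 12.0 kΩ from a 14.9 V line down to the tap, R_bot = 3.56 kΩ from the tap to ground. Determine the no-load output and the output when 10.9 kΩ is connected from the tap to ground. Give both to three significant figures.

Unloaded: 3.41 V; loaded: 2.72 V

Open-circuit: V = 14.9 × 3.56/(12.0 + 3.56) = 3.41 V.
With the load, R_bot becomes R_bot‖R_L = 2.684 kΩ, so V = 14.9 × 2.684/14.68 = 2.72 V.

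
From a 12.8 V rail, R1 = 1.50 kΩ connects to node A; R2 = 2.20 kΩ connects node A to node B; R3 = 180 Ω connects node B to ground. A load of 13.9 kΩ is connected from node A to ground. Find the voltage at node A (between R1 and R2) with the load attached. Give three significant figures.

V ≈ 7.36 V

Below node A the series string R2+R3 = 2380 Ω sits in parallel with the 13900 Ω load: 2032 Ω.
V_A = 12.8 × 2032/(1500 + 2032) = 7.36 V.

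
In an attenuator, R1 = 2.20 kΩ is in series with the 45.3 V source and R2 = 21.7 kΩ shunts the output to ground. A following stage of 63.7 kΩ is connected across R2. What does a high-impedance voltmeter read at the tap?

V_out ≈ 39.9 V

The load sits in parallel with R2: R2‖R_L = (21.7 × 63.7) / (21.7 + 63.7) = 16.19 kΩ.
V_out = 45.3 × 16.19 / (2.20 + 16.19) = 45.3 × 16.19/18.39 = 39.9 V.
(Unloaded it would have been 41.1 V.)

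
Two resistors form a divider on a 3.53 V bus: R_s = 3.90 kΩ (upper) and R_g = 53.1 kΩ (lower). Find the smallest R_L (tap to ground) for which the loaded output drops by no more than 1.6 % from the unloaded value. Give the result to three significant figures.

R_L(min) ≈ 223 kΩ

Output resistance R_th = R_s‖R_g = (3.90 × 53.1)/57.00 = 3.633 kΩ.
The fractional drop is R_th/(R_th + R_L); requiring this ≤ 0.0160 gives R_L ≥ R_th(1/0.0160 − 1) = 3.633 × 61.50 = 223 kΩ.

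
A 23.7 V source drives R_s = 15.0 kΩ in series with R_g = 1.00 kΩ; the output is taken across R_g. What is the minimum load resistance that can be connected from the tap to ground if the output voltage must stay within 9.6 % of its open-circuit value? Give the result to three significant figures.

Output resistance R_th = R_s‖R_g = (15000 × 1000)/16000 = 937.5 Ω.
The fractional drop is R_th/(R_th + R_L); requiring this ≤ 0.0960 gives R_L ≥ R_th(1/0.0960 − 1) = 937.5 × 9.417 = 8.83 kΩ.

R_L(min) ≈ 8.83 kΩ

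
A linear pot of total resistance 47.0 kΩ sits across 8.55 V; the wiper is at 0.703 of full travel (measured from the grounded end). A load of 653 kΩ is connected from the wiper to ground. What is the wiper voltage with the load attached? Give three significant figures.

V ≈ 5.92 V

The wiper splits the pot into (1−α)R = 13.96 kΩ above and αR = 33.04 kΩ below.
Lower section ‖ load = 31.45 kΩ.
V_wiper = 8.55 × 31.45/(13.96 + 31.45) = 5.92 V.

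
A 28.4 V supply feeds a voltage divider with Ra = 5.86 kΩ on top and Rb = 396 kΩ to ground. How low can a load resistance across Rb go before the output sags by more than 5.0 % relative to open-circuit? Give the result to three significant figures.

R_L(min) ≈ 110 kΩ

Output resistance R_th = Ra‖Rb = (5.86 × 396)/401.9 = 5.775 kΩ.
The fractional drop is R_th/(R_th + R_L); requiring this ≤ 0.0500 gives R_L ≥ R_th(1/0.0500 − 1) = 5.775 × 19.00 = 110 kΩ.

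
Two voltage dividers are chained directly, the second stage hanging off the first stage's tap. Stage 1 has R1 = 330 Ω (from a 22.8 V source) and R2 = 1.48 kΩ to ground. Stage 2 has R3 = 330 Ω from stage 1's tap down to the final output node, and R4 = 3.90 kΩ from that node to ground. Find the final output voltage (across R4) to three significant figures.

Stage 2 presents R3+R4 = 4230 Ω as a load on stage 1's tap.
Stage 1's lower leg becomes R2‖(R3+R4) = 1096 Ω, so V_mid = 22.8 × 1096/1426 = 17.53 V.
Stage 2 is itself unloaded: V_out = V_mid × R4/(R3+R4) = 17.53 × 3900/4230 = 16.2 V.

V_out ≈ 16.2 V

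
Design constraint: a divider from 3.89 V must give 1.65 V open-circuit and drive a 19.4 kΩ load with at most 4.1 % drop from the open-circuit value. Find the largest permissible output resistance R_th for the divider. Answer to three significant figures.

R_th ≤ 829 Ω

Loading drop = R_th/(R_th + R_L) ≤ 0.0410, so R_th ≤ R_L · ε/(1−ε) = 19.4 kΩ × 0.0410/0.9590 = 829 Ω.
(Any R1, R2 with R2/(R1+R2) = 0.424 and R1‖R2 ≤ 829 Ω will meet the spec.)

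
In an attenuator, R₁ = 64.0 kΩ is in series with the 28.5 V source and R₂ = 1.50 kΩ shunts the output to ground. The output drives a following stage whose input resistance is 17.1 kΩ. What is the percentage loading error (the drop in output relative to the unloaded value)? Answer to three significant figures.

7.89 %

The divider's output (Thévenin) resistance is R₁‖R₂ = 1.466 kΩ.
Fractional drop under load = R_th/(R_th + R_L) = 1.466 / (1.466 + 17.1) = 0.07894.
So the output falls by 7.89 %.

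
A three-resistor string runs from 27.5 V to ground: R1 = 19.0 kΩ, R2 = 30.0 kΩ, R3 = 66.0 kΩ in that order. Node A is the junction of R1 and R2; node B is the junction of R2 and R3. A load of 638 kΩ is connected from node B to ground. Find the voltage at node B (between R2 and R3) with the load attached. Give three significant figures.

V ≈ 15.1 V

At node B, R3 is in parallel with the load: R3‖R_L = 59.81 kΩ.
Below node A the resistance is R2 + (R3‖R_L) = 89.81 kΩ, so V_A = 27.5 × 89.81/108.8 = 22.70 V.
Then V_B = V_A × (R3‖R_L)/(R2 + R3‖R_L) = 22.70 × 59.81/89.81 = 15.1 V.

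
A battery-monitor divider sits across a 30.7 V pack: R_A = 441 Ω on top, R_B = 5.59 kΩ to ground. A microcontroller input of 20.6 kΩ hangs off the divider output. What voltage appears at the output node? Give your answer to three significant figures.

The load sits in parallel with R_B: R_B‖R_L = (5590 × 20600) / (5590 + 20600) = 4397 Ω.
V_out = 30.7 × 4397 / (441 + 4397) = 30.7 × 4397/4838 = 27.9 V.

V_out ≈ 27.9 V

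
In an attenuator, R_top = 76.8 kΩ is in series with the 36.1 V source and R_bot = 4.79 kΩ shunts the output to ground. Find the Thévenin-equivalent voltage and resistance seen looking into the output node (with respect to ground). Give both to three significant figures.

V_th = 2.12 V, R_th = 4.51 kΩ

V_th is the open-circuit tap voltage: 36.1 × 4.79/(76.8 + 4.79) = 2.12 V.
With the supply zeroed, R_top and R_bot appear in parallel from the tap: R_th = R_top‖R_bot = (76.8 × 4.79)/81.59 = 4.51 kΩ.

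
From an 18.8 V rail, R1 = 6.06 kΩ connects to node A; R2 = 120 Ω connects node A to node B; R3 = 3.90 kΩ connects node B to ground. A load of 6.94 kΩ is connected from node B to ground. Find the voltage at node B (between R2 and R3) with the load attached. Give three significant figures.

V ≈ 5.41 V

At node B, R3 is in parallel with the load: R3‖R_L = 2497 Ω.
Below node A the resistance is R2 + (R3‖R_L) = 2617 Ω, so V_A = 18.8 × 2617/8677 = 5.670 V.
Then V_B = V_A × (R3‖R_L)/(R2 + R3‖R_L) = 5.670 × 2497/2617 = 5.41 V.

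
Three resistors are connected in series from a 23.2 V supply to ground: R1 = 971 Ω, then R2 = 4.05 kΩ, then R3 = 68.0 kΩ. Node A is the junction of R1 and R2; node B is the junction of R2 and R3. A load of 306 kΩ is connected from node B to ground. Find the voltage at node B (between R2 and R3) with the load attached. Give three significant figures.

At node B, R3 is in parallel with the load: R3‖R_L = 55640 Ω.
Below node A the resistance is R2 + (R3‖R_L) = 59690 Ω, so V_A = 23.2 × 59690/60660 = 22.83 V.
Then V_B = V_A × (R3‖R_L)/(R2 + R3‖R_L) = 22.83 × 55640/59690 = 21.3 V.

V ≈ 21.3 V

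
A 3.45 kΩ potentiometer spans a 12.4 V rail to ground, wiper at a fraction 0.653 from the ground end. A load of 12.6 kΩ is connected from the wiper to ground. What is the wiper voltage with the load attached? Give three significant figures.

The wiper splits the pot into (1−α)R = 1.197 kΩ above and αR = 2.253 kΩ below.
Lower section ‖ load = 1.911 kΩ.
V_wiper = 12.4 × 1.911/(1.197 + 1.911) = 7.62 V.

V ≈ 7.62 V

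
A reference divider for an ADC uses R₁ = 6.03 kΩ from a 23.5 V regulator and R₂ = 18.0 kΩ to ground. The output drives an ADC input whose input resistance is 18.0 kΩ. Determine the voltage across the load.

The load sits in parallel with R₂: R₂‖R_L = (18.0 × 18.0) / (18.0 + 18.0) = 9.000 kΩ.
V_out = 23.5 × 9.000 / (6.03 + 9.000) = 23.5 × 9.000/15.03 = 14.1 V.

V_out ≈ 14.1 V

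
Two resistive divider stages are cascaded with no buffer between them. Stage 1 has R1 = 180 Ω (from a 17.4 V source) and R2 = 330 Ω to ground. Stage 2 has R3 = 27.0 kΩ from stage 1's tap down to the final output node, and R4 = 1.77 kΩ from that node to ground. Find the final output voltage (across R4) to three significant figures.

Stage 2 presents R3+R4 = 28770 Ω as a load on stage 1's tap.
Stage 1's lower leg becomes R2‖(R3+R4) = 326.3 Ω, so V_mid = 17.4 × 326.3/506.3 = 11.21 V.
Stage 2 is itself unloaded: V_out = V_mid × R4/(R3+R4) = 11.21 × 1770/28770 = 0.690 V.

V_out ≈ 0.690 V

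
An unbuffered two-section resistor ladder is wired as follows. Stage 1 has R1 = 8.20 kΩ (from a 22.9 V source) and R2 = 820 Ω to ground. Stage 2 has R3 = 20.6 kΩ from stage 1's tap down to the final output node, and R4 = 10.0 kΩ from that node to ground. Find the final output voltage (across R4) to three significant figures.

Stage 2 presents R3+R4 = 30600 Ω as a load on stage 1's tap.
Stage 1's lower leg becomes R2‖(R3+R4) = 798.6 Ω, so V_mid = 22.9 × 798.6/8999 = 2.032 V.
Stage 2 is itself unloaded: V_out = V_mid × R4/(R3+R4) = 2.032 × 10000/30600 = 0.664 V.

V_out ≈ 0.664 V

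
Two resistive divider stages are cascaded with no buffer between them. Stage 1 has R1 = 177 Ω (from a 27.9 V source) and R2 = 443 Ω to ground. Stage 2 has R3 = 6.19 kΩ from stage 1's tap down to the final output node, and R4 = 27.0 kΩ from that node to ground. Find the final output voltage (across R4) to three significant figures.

Stage 2 presents R3+R4 = 33190 Ω as a load on stage 1's tap.
Stage 1's lower leg becomes R2‖(R3+R4) = 437.2 Ω, so V_mid = 27.9 × 437.2/614.2 = 19.86 V.
Stage 2 is itself unloaded: V_out = V_mid × R4/(R3+R4) = 19.86 × 27000/33190 = 16.2 V.

V_out ≈ 16.2 V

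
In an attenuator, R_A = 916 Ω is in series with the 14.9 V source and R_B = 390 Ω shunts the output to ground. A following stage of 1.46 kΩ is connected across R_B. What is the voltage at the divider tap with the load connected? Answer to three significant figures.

V_out ≈ 3.75 V

The load sits in parallel with R_B: R_B‖R_L = (390 × 1460) / (390 + 1460) = 307.8 Ω.
V_out = 14.9 × 307.8 / (916 + 307.8) = 14.9 × 307.8/1224 = 3.75 V.
(Unloaded it would have been 4.45 V.)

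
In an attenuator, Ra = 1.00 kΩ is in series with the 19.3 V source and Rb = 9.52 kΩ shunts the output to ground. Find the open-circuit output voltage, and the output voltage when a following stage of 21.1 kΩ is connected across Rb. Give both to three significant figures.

Unloaded: 17.5 V; loaded: 16.7 V

Open-circuit: V = 19.3 × 9.52/(1.00 + 9.52) = 17.5 V.
With the load, Rb becomes Rb‖R_L = 6.560 kΩ, so V = 19.3 × 6.560/7.560 = 16.7 V.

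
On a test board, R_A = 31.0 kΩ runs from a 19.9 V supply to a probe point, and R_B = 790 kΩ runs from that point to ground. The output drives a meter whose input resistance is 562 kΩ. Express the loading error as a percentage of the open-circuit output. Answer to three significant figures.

The divider's output (Thévenin) resistance is R_A‖R_B = 29.83 kΩ.
Fractional drop under load = R_th/(R_th + R_L) = 29.83 / (29.83 + 562) = 0.05040.
So the output falls by 5.04 %.

5.04 %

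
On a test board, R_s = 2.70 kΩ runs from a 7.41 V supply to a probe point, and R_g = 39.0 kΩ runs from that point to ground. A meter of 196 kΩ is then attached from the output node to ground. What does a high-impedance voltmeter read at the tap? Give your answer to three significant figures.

The load sits in parallel with R_g: R_g‖R_L = (39.0 × 196) / (39.0 + 196) = 32.53 kΩ.
V_out = 7.41 × 32.53 / (2.70 + 32.53) = 7.41 × 32.53/35.23 = 6.84 V.
(Unloaded it would have been 6.93 V.)

V_out ≈ 6.84 V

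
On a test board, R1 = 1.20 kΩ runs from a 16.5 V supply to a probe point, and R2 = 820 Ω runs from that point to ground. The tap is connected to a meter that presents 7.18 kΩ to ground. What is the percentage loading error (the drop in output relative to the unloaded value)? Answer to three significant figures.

6.35 %

The divider's output (Thévenin) resistance is R1‖R2 = 487.1 Ω.
Fractional drop under load = R_th/(R_th + R_L) = 487.1 / (487.1 + 7180) = 0.06353.
So the output falls by 6.35 %.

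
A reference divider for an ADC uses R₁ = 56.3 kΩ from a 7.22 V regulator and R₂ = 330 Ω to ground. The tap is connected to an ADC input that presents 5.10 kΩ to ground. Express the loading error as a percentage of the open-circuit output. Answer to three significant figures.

6.04 %

The divider's output (Thévenin) resistance is R₁‖R₂ = 328.1 Ω.
Fractional drop under load = R_th/(R_th + R_L) = 328.1 / (328.1 + 5100) = 0.06044.
So the output falls by 6.04 %.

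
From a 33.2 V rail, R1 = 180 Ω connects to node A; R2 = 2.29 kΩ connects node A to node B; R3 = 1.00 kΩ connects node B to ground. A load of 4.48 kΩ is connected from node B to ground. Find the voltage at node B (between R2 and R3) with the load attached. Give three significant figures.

At node B, R3 is in parallel with the load: R3‖R_L = 817.5 Ω.
Below node A the resistance is R2 + (R3‖R_L) = 3108 Ω, so V_A = 33.2 × 3108/3288 = 31.38 V.
Then V_B = V_A × (R3‖R_L)/(R2 + R3‖R_L) = 31.38 × 817.5/3108 = 8.26 V.

V ≈ 8.26 V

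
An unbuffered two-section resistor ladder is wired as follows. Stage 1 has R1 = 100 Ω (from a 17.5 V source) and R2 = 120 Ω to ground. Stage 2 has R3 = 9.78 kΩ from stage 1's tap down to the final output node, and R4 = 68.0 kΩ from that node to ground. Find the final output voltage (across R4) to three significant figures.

Stage 2 presents R3+R4 = 77780 Ω as a load on stage 1's tap.
Stage 1's lower leg becomes R2‖(R3+R4) = 119.8 Ω, so V_mid = 17.5 × 119.8/219.8 = 9.539 V.
Stage 2 is itself unloaded: V_out = V_mid × R4/(R3+R4) = 9.539 × 68000/77780 = 8.34 V.

V_out ≈ 8.34 V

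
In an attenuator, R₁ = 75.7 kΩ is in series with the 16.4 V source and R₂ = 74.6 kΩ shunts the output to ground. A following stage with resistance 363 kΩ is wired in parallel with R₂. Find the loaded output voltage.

The load sits in parallel with R₂: R₂‖R_L = (74.6 × 363) / (74.6 + 363) = 61.88 kΩ.
V_out = 16.4 × 61.88 / (75.7 + 61.88) = 16.4 × 61.88/137.6 = 7.38 V.

V_out ≈ 7.38 V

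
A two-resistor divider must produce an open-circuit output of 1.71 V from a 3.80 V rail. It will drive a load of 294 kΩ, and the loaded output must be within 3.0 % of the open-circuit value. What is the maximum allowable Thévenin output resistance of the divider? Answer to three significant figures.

R_th ≤ 9.09 kΩ

Loading drop = R_th/(R_th + R_L) ≤ 0.0300, so R_th ≤ R_L · ε/(1−ε) = 294 kΩ × 0.0300/0.9700 = 9.09 kΩ.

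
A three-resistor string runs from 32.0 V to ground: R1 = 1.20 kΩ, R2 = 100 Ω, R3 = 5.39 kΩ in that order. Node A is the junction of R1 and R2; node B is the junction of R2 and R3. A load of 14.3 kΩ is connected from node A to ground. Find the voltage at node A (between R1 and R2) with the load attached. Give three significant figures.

V ≈ 24.6 V

Below node A the series string R2+R3 = 5490 Ω sits in parallel with the 14300 Ω load: 3967 Ω.
V_A = 32.0 × 3967/(1200 + 3967) = 24.6 V.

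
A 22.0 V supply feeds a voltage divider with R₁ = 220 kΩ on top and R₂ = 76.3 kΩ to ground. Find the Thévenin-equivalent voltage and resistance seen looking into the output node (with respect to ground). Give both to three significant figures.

V_th is the open-circuit tap voltage: 22.0 × 76.3/(220 + 76.3) = 5.67 V.
With the supply zeroed, R₁ and R₂ appear in parallel from the tap: R_th = R₁‖R₂ = (220 × 76.3)/296.3 = 56.7 kΩ.

V_th = 5.67 V, R_th = 56.7 kΩ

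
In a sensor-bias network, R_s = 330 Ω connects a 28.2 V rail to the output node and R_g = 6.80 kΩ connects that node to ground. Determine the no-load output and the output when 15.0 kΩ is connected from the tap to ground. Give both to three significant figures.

Open-circuit: V = 28.2 × 6800/(330 + 6800) = 26.9 V.
With the load, R_g becomes R_g‖R_L = 4679 Ω, so V = 28.2 × 4679/5009 = 26.3 V.

Unloaded: 26.9 V; loaded: 26.3 V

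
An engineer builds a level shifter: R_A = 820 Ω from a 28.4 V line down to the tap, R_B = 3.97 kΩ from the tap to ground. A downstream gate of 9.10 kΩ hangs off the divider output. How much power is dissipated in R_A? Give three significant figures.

Total resistance from the source is R_A + (R_B‖R_L) = 3584 Ω, so I = 28.4/3584 Ω = 7.924 mA.
P = I²·R_A = (7.924 mA)² × 820 Ω = 51.5 mW.

P ≈ 51.5 mW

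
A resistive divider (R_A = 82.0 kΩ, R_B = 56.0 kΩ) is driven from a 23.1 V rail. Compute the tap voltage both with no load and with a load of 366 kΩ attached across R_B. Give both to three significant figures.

Open-circuit: V = 23.1 × 56.0/(82.0 + 56.0) = 9.37 V.
With the load, R_B becomes R_B‖R_L = 48.57 kΩ, so V = 23.1 × 48.57/130.6 = 8.59 V.

Unloaded: 9.37 V; loaded: 8.59 V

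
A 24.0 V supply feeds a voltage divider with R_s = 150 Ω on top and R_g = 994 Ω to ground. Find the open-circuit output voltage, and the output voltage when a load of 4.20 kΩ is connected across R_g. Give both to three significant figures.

Unloaded: 20.9 V; loaded: 20.2 V

Open-circuit: V = 24.0 × 994/(150 + 994) = 20.9 V.
With the load, R_g becomes R_g‖R_L = 803.8 Ω, so V = 24.0 × 803.8/953.8 = 20.2 V.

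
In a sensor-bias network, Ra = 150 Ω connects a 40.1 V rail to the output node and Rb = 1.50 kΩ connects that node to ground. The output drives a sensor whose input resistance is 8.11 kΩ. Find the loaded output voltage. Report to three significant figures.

V_out ≈ 35.9 V

The load sits in parallel with Rb: Rb‖R_L = (1500 × 8110) / (1500 + 8110) = 1266 Ω.
V_out = 40.1 × 1266 / (150 + 1266) = 40.1 × 1266/1416 = 35.9 V.
(Unloaded it would have been 36.5 V.)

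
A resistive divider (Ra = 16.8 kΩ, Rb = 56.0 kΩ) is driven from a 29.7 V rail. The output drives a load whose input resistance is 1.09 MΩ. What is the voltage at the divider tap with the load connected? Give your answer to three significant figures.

V_out ≈ 22.6 V

The load sits in parallel with Rb: Rb‖R_L = (56.0 × 1090) / (56.0 + 1090) = 53.26 kΩ.
V_out = 29.7 × 53.26 / (16.8 + 53.26) = 29.7 × 53.26/70.06 = 22.6 V.
(Unloaded it would have been 22.8 V.)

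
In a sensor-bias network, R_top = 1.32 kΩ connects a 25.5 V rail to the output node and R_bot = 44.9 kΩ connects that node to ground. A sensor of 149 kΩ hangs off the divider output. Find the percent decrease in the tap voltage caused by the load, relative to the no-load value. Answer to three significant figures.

0.853 %

The divider's output (Thévenin) resistance is R_top‖R_bot = 1.282 kΩ.
Fractional drop under load = R_th/(R_th + R_L) = 1.282 / (1.282 + 149) = 0.008533.
So the output falls by 0.853 %.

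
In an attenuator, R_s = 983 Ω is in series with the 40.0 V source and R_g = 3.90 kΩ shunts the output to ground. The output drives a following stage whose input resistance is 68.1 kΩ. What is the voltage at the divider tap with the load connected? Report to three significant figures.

V_out ≈ 31.6 V

The load sits in parallel with R_g: R_g‖R_L = (3900 × 68100) / (3900 + 68100) = 3689 Ω.
V_out = 40.0 × 3689 / (983 + 3689) = 40.0 × 3689/4672 = 31.6 V.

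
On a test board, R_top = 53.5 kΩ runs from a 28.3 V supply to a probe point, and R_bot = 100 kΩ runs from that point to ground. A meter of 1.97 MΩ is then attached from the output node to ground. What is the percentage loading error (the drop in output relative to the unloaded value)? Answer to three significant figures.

The divider's output (Thévenin) resistance is R_top‖R_bot = 34.85 kΩ.
Fractional drop under load = R_th/(R_th + R_L) = 34.85 / (34.85 + 1970) = 0.01738.
So the output falls by 1.74 %.

1.74 %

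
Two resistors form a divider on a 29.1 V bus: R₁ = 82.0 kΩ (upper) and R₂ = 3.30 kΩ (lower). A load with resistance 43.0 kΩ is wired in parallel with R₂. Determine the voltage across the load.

The load sits in parallel with R₂: R₂‖R_L = (3.30 × 43.0) / (3.30 + 43.0) = 3.065 kΩ.
V_out = 29.1 × 3.065 / (82.0 + 3.065) = 29.1 × 3.065/85.06 = 1.05 V.

V_out ≈ 1.05 V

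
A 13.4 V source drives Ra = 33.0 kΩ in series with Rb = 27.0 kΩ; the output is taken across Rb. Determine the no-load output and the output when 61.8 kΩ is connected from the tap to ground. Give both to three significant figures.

Unloaded: 6.03 V; loaded: 4.86 V

Open-circuit: V = 13.4 × 27.0/(33.0 + 27.0) = 6.03 V.
With the load, Rb becomes Rb‖R_L = 18.79 kΩ, so V = 13.4 × 18.79/51.79 = 4.86 V.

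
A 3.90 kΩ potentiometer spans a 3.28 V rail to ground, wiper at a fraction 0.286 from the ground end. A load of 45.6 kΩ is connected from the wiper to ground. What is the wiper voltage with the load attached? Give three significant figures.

V ≈ 0.922 V

The wiper splits the pot into (1−α)R = 2.785 kΩ above and αR = 1.115 kΩ below.
Lower section ‖ load = 1.089 kΩ.
V_wiper = 3.28 × 1.089/(2.785 + 1.089) = 0.922 V.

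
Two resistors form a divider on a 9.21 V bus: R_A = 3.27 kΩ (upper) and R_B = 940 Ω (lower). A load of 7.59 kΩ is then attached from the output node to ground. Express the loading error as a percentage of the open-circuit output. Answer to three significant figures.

8.78 %

Unloaded V = 9.21 × 940/4210 = 2.0564 V.
Loaded: R_B‖R_L = 836.4 Ω, giving V = 9.21 × 836.4/4106 = 1.8759 V.
Drop = (2.0564 − 1.8759) / 2.0564 = 8.78 %.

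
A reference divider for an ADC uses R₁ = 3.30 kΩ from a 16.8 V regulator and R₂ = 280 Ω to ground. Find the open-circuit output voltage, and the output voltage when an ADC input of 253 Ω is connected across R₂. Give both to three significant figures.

Open-circuit: V = 16.8 × 280/(3300 + 280) = 1.31 V.
With the load, R₂ becomes R₂‖R_L = 132.9 Ω, so V = 16.8 × 132.9/3433 = 0.650 V.

Unloaded: 1.31 V; loaded: 0.650 V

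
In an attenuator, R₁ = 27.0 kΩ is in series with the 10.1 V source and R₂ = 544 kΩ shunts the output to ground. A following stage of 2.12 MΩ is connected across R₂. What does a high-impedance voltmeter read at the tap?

V_out ≈ 9.51 V

The load sits in parallel with R₂: R₂‖R_L = (544 × 2120) / (544 + 2120) = 432.9 kΩ.
V_out = 10.1 × 432.9 / (27.0 + 432.9) = 10.1 × 432.9/459.9 = 9.51 V.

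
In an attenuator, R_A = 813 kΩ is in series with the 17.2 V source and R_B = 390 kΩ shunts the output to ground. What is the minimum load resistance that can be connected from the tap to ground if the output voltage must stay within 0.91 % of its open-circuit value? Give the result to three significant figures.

Output resistance R_th = R_A‖R_B = (813 × 390)/1203 = 263.6 kΩ.
The fractional drop is R_th/(R_th + R_L); requiring this ≤ 0.00910 gives R_L ≥ R_th(1/0.00910 − 1) = 263.6 × 108.9 = 28.7 MΩ.

R_L(min) ≈ 28.7 MΩ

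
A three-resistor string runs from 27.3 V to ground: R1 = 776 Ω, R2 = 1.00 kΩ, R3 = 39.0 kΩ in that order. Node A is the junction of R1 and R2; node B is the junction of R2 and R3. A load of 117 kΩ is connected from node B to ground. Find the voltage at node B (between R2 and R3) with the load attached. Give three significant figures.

V ≈ 25.7 V

At node B, R3 is in parallel with the load: R3‖R_L = 29250 Ω.
Below node A the resistance is R2 + (R3‖R_L) = 30250 Ω, so V_A = 27.3 × 30250/31030 = 26.62 V.
Then V_B = V_A × (R3‖R_L)/(R2 + R3‖R_L) = 26.62 × 29250/30250 = 25.7 V.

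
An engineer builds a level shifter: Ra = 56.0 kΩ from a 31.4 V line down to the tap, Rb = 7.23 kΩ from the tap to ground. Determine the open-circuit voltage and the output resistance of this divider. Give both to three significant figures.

V_th is the open-circuit tap voltage: 31.4 × 7.23/(56.0 + 7.23) = 3.59 V.
With the supply zeroed, Ra and Rb appear in parallel from the tap: R_th = Ra‖Rb = (56.0 × 7.23)/63.23 = 6.40 kΩ.

V_th = 3.59 V, R_th = 6.40 kΩ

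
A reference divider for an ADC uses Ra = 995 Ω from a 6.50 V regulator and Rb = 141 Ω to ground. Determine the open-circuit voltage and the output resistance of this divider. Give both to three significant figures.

V_th is the open-circuit tap voltage: 6.50 × 141/(995 + 141) = 0.807 V.
With the supply zeroed, Ra and Rb appear in parallel from the tap: R_th = Ra‖Rb = (995 × 141)/1136 = 123 Ω.

V_th = 0.807 V, R_th = 123 Ω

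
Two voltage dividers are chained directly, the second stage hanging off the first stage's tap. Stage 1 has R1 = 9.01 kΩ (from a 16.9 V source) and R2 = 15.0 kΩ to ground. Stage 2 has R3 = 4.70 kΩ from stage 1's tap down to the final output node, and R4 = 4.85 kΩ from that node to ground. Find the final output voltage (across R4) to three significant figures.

V_out ≈ 3.37 V

Stage 2 presents R3+R4 = 9.550 kΩ as a load on stage 1's tap.
Stage 1's lower leg becomes R2‖(R3+R4) = 5.835 kΩ, so V_mid = 16.9 × 5.835/14.85 = 6.643 V.
Stage 2 is itself unloaded: V_out = V_mid × R4/(R3+R4) = 6.643 × 4.85/9.550 = 3.37 V.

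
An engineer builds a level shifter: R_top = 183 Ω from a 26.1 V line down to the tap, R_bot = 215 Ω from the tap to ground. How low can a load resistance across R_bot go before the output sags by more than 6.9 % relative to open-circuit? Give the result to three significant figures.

Output resistance R_th = R_top‖R_bot = (183 × 215)/398.0 = 98.86 Ω.
The fractional drop is R_th/(R_th + R_L); requiring this ≤ 0.0690 gives R_L ≥ R_th(1/0.0690 − 1) = 98.86 × 13.49 = 1.33 kΩ.

R_L(min) ≈ 1.33 kΩ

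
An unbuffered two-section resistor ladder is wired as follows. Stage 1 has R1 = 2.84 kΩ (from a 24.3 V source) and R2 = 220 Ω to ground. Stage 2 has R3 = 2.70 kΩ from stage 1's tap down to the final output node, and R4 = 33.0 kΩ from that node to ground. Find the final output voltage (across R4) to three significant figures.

V_out ≈ 1.61 V

Stage 2 presents R3+R4 = 35700 Ω as a load on stage 1's tap.
Stage 1's lower leg becomes R2‖(R3+R4) = 218.7 Ω, so V_mid = 24.3 × 218.7/3059 = 1.737 V.
Stage 2 is itself unloaded: V_out = V_mid × R4/(R3+R4) = 1.737 × 33000/35700 = 1.61 V.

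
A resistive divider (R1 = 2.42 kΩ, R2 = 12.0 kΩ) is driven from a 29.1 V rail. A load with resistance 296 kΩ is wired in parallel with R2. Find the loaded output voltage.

The load sits in parallel with R2: R2‖R_L = (12.0 × 296) / (12.0 + 296) = 11.53 kΩ.
V_out = 29.1 × 11.53 / (2.42 + 11.53) = 29.1 × 11.53/13.95 = 24.1 V.
(Unloaded it would have been 24.2 V.)

V_out ≈ 24.1 V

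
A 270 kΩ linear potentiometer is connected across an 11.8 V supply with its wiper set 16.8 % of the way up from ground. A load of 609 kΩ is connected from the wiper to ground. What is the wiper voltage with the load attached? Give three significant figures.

The wiper splits the pot into (1−α)R = 224.6 kΩ above and αR = 45.36 kΩ below.
Lower section ‖ load = 42.22 kΩ.
V_wiper = 11.8 × 42.22/(224.6 + 42.22) = 1.87 V.

V ≈ 1.87 V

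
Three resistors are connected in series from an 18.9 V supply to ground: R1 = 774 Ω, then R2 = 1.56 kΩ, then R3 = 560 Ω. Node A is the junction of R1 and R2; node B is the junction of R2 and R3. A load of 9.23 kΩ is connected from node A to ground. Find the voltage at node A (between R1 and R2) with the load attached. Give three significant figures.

Below node A the series string R2+R3 = 2120 Ω sits in parallel with the 9230 Ω load: 1724 Ω.
V_A = 18.9 × 1724/(774 + 1724) = 13.0 V.

V ≈ 13.0 V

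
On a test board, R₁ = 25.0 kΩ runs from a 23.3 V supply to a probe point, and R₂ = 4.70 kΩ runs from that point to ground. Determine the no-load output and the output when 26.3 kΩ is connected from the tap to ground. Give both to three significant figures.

Open-circuit: V = 23.3 × 4.70/(25.0 + 4.70) = 3.69 V.
With the load, R₂ becomes R₂‖R_L = 3.987 kΩ, so V = 23.3 × 3.987/28.99 = 3.21 V.

Unloaded: 3.69 V; loaded: 3.21 V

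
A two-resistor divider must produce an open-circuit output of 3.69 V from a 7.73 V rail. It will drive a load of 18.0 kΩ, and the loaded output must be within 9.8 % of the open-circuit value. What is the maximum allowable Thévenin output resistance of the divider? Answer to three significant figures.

Loading drop = R_th/(R_th + R_L) ≤ 0.0980, so R_th ≤ R_L · ε/(1−ε) = 18.0 kΩ × 0.0980/0.9020 = 1.96 kΩ.
(Any R1, R2 with R2/(R1+R2) = 0.477 and R1‖R2 ≤ 1.96 kΩ will meet the spec.)

R_th ≤ 1.96 kΩ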